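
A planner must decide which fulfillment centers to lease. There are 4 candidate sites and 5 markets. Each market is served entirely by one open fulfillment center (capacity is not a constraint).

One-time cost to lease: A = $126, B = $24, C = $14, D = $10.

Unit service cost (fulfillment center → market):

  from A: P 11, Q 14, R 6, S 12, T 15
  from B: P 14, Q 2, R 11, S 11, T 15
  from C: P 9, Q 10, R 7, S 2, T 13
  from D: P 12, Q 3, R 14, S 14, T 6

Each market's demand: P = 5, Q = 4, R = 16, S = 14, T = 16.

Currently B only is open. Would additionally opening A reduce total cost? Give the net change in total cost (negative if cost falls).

No — net change +31 (cost rises by 31).

Current service cost with {B}: 648.
Adding A: each market re-picks its cheapest; new service cost 553, saving 95.
Extra fixed cost: 126. Net change = 126 − 95 = 31.
(Totals: 672 → 703.)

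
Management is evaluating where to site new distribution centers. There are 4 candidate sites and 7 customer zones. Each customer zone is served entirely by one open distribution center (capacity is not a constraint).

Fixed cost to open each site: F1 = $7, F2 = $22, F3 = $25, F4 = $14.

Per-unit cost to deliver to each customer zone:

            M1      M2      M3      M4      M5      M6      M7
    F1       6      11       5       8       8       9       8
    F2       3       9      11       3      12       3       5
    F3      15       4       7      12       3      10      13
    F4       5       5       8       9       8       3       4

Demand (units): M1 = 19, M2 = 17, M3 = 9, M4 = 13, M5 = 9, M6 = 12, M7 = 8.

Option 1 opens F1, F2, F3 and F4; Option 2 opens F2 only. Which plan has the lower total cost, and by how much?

Option 1 is cheaper by 182.

Option 1: {F1, F2, F3, F4}: M1→F2 3·19=57, M2→F3 4·17=68, M3→F1 5·9=45, M4→F2 3·13=39, M5→F3 3·9=27, M6→F2 3·12=36, M7→F4 4·8=32. Service 304; fixed 68; total 372.
Option 2: {F2}: M1→F2 3·19=57, M2→F2 9·17=153, M3→F2 11·9=99, M4→F2 3·13=39, M5→F2 12·9=108, M6→F2 3·12=36, M7→F2 5·8=40. Service 532; fixed 22; total 554.
Difference: |372 − 554| = 182.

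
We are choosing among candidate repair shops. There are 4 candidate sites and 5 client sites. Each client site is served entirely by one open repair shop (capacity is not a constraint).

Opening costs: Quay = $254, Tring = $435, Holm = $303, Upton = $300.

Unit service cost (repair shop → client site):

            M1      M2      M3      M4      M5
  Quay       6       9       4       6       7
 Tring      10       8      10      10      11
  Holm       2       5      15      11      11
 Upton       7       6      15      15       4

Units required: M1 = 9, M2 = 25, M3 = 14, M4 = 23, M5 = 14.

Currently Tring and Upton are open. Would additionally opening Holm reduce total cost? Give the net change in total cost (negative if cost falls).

Current service cost with {Tring, Upton}: 639.
Adding Holm: each client site re-picks its cheapest; new service cost 569, saving 70.
Extra fixed cost: 303. Net change = 303 − 70 = 233.
(Totals: 1374 → 1607.)

No — net change +233 (cost rises by 233).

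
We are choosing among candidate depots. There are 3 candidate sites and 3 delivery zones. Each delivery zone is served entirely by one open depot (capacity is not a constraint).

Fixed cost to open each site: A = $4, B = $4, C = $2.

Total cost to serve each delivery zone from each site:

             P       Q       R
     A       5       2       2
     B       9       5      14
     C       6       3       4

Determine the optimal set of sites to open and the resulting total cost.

Open A only; minimum total cost 13.

For any fixed open set, each delivery zone goes to its cheapest open site; total = fixed + service.
{A}: P→A 5, Q→A 2, R→A 2. Service 9; fixed 4; total 13.
{A, C}: service 9 + fixed 6 = 15
{C}: service 13 + fixed 2 = 15
{A, B, C}: P→A 5, Q→A 2, R→A 2. Service 9; fixed 10; total 19.
No other subset beats 13.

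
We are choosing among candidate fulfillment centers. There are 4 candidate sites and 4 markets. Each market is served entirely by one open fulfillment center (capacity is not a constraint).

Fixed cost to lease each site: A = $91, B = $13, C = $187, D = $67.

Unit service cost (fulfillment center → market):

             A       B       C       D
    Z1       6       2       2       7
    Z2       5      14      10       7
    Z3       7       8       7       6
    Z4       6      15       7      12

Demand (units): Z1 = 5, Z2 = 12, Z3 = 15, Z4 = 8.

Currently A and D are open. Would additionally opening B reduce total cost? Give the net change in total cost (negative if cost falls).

Yes — net change −7 (cost falls by 7).

Current service cost with {A, D}: 228.
Adding B: each market re-picks its cheapest; new service cost 208, saving 20.
Extra fixed cost: 13. Net change = 13 − 20 = -7.
(Totals: 386 → 379.)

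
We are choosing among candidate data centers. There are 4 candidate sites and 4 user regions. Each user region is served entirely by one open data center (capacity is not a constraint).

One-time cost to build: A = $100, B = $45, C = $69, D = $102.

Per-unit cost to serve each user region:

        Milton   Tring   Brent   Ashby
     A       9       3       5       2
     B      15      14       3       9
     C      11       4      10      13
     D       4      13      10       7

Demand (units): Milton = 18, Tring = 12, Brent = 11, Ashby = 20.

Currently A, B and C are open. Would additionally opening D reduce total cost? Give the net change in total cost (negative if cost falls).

Current service cost with {A, B, C}: 271.
Adding D: each user region re-picks its cheapest; new service cost 181, saving 90.
Extra fixed cost: 102. Net change = 102 − 90 = 12.
(Totals: 485 → 497.)

No — net change +12 (cost rises by 12).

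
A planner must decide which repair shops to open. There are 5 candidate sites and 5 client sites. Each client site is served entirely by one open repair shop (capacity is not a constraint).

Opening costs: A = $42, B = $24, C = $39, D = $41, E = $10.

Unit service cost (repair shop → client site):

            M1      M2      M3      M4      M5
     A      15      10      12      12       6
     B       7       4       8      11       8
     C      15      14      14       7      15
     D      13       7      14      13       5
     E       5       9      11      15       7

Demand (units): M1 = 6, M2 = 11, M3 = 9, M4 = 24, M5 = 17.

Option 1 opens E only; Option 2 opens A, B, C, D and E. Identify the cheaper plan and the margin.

Option 1: {E}: M1→E 5·6=30, M2→E 9·11=99, M3→E 11·9=99, M4→E 15·24=360, M5→E 7·17=119. Service 707; fixed 10; total 717.
Option 2: {A, B, C, D, E}: M1→E 5·6=30, M2→B 4·11=44, M3→B 8·9=72, M4→C 7·24=168, M5→D 5·17=85. Service 399; fixed 156; total 555.
Difference: |717 − 555| = 162.

Option 2 is cheaper by 162.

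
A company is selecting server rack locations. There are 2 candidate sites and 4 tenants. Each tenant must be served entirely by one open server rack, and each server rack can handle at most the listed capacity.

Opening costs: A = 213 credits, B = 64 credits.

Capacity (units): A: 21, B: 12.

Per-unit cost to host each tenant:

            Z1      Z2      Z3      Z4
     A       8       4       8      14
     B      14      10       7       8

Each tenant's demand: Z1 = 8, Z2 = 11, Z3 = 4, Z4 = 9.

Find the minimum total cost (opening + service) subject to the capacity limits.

Open {A, B}: Z1→B 14·8=112, Z2→A 4·11=44, Z3→B 7·4=28, Z4→A 14·9=126.
Loads: A carries 20/21, B carries 12/12. Service 310; fixed 277; total 587.
Next best feasible plan costs 609.

Minimum total cost: 587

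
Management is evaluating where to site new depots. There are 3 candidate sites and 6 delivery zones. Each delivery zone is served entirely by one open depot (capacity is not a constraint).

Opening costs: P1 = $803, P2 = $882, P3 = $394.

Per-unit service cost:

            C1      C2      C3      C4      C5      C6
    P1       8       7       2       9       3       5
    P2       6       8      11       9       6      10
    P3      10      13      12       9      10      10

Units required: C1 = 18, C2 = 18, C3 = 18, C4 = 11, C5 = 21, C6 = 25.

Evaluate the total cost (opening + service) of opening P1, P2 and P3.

Each delivery zone is assigned to its cheapest site among the open ones.
{P1, P2, P3}: C1→P2 6·18=108, C2→P1 7·18=126, C3→P1 2·18=36, C4→P1 9·11=99, C5→P1 3·21=63, C6→P1 5·25=125. Service 557; fixed 2079; total 2636.

Total cost: 2636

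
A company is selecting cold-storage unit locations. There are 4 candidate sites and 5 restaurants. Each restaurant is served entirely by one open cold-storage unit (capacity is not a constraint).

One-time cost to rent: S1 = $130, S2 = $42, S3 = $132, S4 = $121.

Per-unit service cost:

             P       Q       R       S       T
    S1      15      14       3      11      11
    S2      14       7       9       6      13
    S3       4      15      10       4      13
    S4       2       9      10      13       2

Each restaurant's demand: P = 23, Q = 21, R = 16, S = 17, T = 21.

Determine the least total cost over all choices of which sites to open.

Minimum total cost: 644

For any fixed open set, each restaurant goes to its cheapest open site; total = fixed + service.
{S2, S4}: P→S4 2·23=46, Q→S2 7·21=147, R→S2 9·16=144, S→S2 6·17=102, T→S4 2·21=42. Service 481; fixed 163; total 644.
{S1, S2, S4}: service 385 + fixed 293 = 678
{S2, S3, S4}: service 447 + fixed 295 = 742
{S1, S2, S3, S4}: P→S4 2·23=46, Q→S2 7·21=147, R→S1 3·16=48, S→S3 4·17=68, T→S4 2·21=42. Service 351; fixed 425; total 776.
No other subset beats 644.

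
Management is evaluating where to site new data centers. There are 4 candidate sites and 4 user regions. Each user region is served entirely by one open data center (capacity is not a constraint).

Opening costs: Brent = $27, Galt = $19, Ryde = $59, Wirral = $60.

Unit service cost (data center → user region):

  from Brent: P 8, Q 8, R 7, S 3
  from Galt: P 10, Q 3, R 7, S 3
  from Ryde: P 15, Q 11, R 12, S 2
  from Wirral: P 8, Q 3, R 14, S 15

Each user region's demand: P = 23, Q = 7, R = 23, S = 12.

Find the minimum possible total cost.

For any fixed open set, each user region goes to its cheapest open site; total = fixed + service.
{Brent, Galt}: P→Brent 8·23=184, Q→Galt 3·7=21, R→Brent 7·23=161, S→Brent 3·12=36. Service 402; fixed 46; total 448.
{Brent}: P→Brent 8·23=184, Q→Brent 8·7=56, R→Brent 7·23=161, S→Brent 3·12=36. Service 437; fixed 27; total 464.
{Galt}: service 448 + fixed 19 = 467
{Brent, Galt, Ryde, Wirral}: service 390 + fixed 165 = 555
No other subset beats 448.

Minimum total cost: 448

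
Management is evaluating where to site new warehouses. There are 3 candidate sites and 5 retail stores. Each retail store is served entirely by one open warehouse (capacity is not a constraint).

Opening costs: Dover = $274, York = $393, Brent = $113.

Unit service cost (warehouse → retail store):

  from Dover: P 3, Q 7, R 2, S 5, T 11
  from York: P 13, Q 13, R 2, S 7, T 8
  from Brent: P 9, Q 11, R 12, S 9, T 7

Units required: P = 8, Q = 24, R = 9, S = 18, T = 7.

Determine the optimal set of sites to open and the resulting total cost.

Open Dover only; minimum total cost 651.

For any fixed open set, each retail store goes to its cheapest open site; total = fixed + service.
{Dover}: P→Dover 3·8=24, Q→Dover 7·24=168, R→Dover 2·9=18, S→Dover 5·18=90, T→Dover 11·7=77. Service 377; fixed 274; total 651.
{Dover, Brent}: P→Dover 3·8=24, Q→Dover 7·24=168, R→Dover 2·9=18, S→Dover 5·18=90, T→Brent 7·7=49. Service 349; fixed 387; total 736.
{Brent}: service 655 + fixed 113 = 768
{Dover, York, Brent}: P→Dover 3·8=24, Q→Dover 7·24=168, R→Dover 2·9=18, S→Dover 5·18=90, T→Brent 7·7=49. Service 349; fixed 780; total 1129.
No other subset beats 651.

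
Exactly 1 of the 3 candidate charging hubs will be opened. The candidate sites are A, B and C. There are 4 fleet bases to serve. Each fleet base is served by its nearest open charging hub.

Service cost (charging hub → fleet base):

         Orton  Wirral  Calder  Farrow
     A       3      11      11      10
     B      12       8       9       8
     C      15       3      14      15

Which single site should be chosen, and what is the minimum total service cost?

With exactly 1 open, each fleet base uses its cheapest among the chosen.
{A}: Orton→A 3, Wirral→A 11, Calder→A 11, Farrow→A 10. Service cost 35.
{B}: service cost 37
{C}: service cost 47
Among all 3 size-1 choices, {A} is lowest.

Choose A only; total service cost 35.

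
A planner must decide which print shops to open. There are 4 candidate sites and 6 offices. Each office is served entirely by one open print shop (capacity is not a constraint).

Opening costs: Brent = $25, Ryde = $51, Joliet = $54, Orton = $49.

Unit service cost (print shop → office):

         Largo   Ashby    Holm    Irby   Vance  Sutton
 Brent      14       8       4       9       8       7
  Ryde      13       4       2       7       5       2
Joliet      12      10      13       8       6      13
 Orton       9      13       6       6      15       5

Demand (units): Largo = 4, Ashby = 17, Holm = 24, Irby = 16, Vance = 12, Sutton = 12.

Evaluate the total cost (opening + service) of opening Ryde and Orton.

Total cost: 432

Each office is assigned to its cheapest site among the open ones.
{Ryde, Orton}: Largo→Orton 9·4=36, Ashby→Ryde 4·17=68, Holm→Ryde 2·24=48, Irby→Orton 6·16=96, Vance→Ryde 5·12=60, Sutton→Ryde 2·12=24. Service 332; fixed 100; total 432.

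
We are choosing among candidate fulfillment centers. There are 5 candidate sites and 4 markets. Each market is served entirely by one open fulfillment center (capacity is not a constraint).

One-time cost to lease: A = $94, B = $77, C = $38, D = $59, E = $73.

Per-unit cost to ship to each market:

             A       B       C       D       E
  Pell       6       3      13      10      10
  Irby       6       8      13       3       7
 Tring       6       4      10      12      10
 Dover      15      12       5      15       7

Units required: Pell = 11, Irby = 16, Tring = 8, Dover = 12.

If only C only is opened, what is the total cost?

Total cost: 529

Each market is assigned to its cheapest site among the open ones.
{C}: Pell→C 13·11=143, Irby→C 13·16=208, Tring→C 10·8=80, Dover→C 5·12=60. Service 491; fixed 38; total 529.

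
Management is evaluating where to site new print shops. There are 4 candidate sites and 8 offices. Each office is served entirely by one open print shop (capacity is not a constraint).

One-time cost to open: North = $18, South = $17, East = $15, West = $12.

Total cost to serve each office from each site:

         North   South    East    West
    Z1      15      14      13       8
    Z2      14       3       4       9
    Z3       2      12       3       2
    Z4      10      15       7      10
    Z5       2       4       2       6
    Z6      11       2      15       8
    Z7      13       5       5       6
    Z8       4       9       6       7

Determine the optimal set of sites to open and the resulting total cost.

Open West only; minimum total cost 68.

For any fixed open set, each office goes to its cheapest open site; total = fixed + service.
{West}: Z1→West 8, Z2→West 9, Z3→West 2, Z4→West 10, Z5→West 6, Z6→West 8, Z7→West 6, Z8→West 7. Service 56; fixed 12; total 68.
{East, West}: service 42 + fixed 27 = 69
{South, West}: service 41 + fixed 29 = 70
{North, South, East, West}: service 33 + fixed 62 = 95
No other subset beats 68.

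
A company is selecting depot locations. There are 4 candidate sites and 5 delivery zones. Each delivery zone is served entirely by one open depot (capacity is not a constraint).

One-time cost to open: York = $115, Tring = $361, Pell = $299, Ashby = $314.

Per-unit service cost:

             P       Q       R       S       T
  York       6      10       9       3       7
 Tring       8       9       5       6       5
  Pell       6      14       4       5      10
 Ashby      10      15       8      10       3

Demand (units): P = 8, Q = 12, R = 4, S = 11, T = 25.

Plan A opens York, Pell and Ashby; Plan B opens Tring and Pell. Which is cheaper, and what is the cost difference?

Plan B is cheaper by 8.

Plan A: {York, Pell, Ashby}: P→York 6·8=48, Q→York 10·12=120, R→Pell 4·4=16, S→York 3·11=33, T→Ashby 3·25=75. Service 292; fixed 728; total 1020.
Plan B: {Tring, Pell}: P→Pell 6·8=48, Q→Tring 9·12=108, R→Pell 4·4=16, S→Pell 5·11=55, T→Tring 5·25=125. Service 352; fixed 660; total 1012.
Difference: |1020 − 1012| = 8.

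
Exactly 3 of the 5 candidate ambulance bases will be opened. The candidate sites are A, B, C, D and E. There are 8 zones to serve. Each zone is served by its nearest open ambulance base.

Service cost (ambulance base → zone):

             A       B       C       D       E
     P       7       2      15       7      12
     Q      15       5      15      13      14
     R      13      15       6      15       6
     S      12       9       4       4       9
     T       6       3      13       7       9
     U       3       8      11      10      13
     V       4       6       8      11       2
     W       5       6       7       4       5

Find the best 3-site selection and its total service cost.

Choose A, B and C; total service cost 32.

With exactly 3 open, each zone uses its cheapest among the chosen.
{A, B, C}: P→B 2, Q→B 5, R→C 6, S→C 4, T→B 3, U→A 3, V→A 4, W→A 5. Service cost 32.
{B, D, E}: service cost 34
{A, B, E}: service cost 35
Among all 10 size-3 choices, {A, B, C} is lowest.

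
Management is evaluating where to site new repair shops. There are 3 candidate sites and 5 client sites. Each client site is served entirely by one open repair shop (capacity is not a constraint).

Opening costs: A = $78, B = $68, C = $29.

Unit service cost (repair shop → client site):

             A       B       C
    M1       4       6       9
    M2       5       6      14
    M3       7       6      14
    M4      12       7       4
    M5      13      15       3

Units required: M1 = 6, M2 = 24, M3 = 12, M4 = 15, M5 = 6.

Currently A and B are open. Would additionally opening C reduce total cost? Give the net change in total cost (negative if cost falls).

Current service cost with {A, B}: 399.
Adding C: each client site re-picks its cheapest; new service cost 294, saving 105.
Extra fixed cost: 29. Net change = 29 − 105 = -76.
(Totals: 545 → 469.)

Yes — net change −76 (cost falls by 76).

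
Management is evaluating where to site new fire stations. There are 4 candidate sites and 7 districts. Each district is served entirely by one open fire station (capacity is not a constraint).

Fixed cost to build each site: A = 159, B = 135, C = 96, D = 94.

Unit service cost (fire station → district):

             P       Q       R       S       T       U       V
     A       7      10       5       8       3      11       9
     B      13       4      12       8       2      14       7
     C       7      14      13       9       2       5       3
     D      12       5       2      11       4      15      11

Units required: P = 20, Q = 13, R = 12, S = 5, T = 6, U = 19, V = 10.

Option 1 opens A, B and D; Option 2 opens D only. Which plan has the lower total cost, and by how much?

Option 1: {A, B, D}: P→A 7·20=140, Q→B 4·13=52, R→D 2·12=24, S→A 8·5=40, T→B 2·6=12, U→A 11·19=209, V→B 7·10=70. Service 547; fixed 388; total 935.
Option 2: {D}: P→D 12·20=240, Q→D 5·13=65, R→D 2·12=24, S→D 11·5=55, T→D 4·6=24, U→D 15·19=285, V→D 11·10=110. Service 803; fixed 94; total 897.
Difference: |935 − 897| = 38.

Option 2 is cheaper by 38.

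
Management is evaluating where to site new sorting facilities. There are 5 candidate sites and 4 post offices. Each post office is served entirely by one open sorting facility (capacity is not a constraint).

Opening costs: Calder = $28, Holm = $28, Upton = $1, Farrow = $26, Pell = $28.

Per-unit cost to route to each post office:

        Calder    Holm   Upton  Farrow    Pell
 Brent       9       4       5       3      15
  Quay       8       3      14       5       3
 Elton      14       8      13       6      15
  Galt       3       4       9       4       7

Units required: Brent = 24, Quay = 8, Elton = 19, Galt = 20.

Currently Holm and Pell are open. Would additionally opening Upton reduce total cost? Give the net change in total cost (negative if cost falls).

Current service cost with {Holm, Pell}: 352.
Adding Upton: each post office re-picks its cheapest; new service cost 352, saving 0.
Extra fixed cost: 1. Net change = 1 − 0 = 1.
(Totals: 408 → 409.)

No — net change +1 (cost rises by 1).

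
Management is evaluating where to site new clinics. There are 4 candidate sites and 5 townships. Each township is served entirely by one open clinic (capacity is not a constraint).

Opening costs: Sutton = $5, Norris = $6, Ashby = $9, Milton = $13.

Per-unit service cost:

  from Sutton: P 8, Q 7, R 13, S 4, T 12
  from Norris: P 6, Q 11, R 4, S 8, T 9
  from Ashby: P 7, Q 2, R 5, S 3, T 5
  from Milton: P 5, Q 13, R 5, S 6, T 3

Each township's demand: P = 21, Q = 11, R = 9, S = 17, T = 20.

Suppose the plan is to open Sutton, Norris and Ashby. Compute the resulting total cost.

Total cost: 355

Each township is assigned to its cheapest site among the open ones.
{Sutton, Norris, Ashby}: P→Norris 6·21=126, Q→Ashby 2·11=22, R→Norris 4·9=36, S→Ashby 3·17=51, T→Ashby 5·20=100. Service 335; fixed 20; total 355.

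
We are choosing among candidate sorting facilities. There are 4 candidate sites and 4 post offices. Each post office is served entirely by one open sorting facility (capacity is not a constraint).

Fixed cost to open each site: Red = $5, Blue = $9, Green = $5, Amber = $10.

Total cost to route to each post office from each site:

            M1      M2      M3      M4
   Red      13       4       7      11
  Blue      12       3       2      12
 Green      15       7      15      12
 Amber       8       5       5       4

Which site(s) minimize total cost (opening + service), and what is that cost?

Open Amber only; minimum total cost 32.

For any fixed open set, each post office goes to its cheapest open site; total = fixed + service.
{Amber}: M1→Amber 8, M2→Amber 5, M3→Amber 5, M4→Amber 4. Service 22; fixed 10; total 32.
{Red, Amber}: service 21 + fixed 15 = 36
{Blue, Amber}: service 17 + fixed 19 = 36
{Red, Blue, Green, Amber}: M1→Amber 8, M2→Blue 3, M3→Blue 2, M4→Amber 4. Service 17; fixed 29; total 46.
No other subset beats 32.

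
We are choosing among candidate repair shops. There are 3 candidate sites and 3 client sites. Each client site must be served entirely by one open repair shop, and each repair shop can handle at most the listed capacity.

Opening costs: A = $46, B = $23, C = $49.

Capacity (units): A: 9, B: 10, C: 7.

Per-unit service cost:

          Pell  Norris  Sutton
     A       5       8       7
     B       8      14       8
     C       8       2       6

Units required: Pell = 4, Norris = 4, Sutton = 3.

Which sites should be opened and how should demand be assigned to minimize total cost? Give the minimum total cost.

Minimum total cost: 130

Open {B, C}: Pell→B 8·4=32, Norris→C 2·4=8, Sutton→C 6·3=18.
Loads: B carries 4/10, C carries 7/7. Service 58; fixed 72; total 130.
Next best feasible plan costs 136.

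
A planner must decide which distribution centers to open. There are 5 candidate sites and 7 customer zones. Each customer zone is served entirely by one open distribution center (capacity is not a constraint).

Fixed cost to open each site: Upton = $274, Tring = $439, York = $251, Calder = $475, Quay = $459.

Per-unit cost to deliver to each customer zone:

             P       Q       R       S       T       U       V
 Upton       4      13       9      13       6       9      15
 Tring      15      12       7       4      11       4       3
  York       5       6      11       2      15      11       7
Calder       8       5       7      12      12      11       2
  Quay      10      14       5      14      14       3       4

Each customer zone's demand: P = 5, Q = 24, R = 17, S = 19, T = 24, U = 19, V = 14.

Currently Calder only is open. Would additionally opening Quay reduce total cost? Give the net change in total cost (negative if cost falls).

Current service cost with {Calder}: 1032.
Adding Quay: each customer zone re-picks its cheapest; new service cost 846, saving 186.
Extra fixed cost: 459. Net change = 459 − 186 = 273.
(Totals: 1507 → 1780.)

No — net change +273 (cost rises by 273).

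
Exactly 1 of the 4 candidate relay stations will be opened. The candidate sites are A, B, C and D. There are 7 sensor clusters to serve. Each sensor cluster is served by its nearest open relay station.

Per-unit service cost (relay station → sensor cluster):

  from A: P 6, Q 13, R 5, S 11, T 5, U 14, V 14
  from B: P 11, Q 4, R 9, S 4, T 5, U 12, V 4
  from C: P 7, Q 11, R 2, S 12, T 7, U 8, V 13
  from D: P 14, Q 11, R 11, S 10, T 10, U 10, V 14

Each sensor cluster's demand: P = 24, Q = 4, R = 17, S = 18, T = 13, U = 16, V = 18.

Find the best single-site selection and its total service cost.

With exactly 1 open, each sensor cluster uses its cheapest among the chosen.
{B}: P→B 11·24=264, Q→B 4·4=16, R→B 9·17=153, S→B 4·18=72, T→B 5·13=65, U→B 12·16=192, V→B 4·18=72. Service cost 834.
{C}: service cost 915
{A}: service cost 1020
Among all 4 size-1 choices, {B} is lowest.

Choose B only; total service cost 834.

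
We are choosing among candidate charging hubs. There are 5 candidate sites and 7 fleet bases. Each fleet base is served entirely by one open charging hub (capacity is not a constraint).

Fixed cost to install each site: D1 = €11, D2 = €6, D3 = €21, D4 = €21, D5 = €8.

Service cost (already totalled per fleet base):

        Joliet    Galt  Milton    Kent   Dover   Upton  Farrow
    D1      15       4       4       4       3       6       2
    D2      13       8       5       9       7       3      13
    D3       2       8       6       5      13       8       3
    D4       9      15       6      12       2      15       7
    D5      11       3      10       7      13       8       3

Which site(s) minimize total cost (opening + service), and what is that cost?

Open D1 only; minimum total cost 49.

For any fixed open set, each fleet base goes to its cheapest open site; total = fixed + service.
{D1}: Joliet→D1 15, Galt→D1 4, Milton→D1 4, Kent→D1 4, Dover→D1 3, Upton→D1 6, Farrow→D1 2. Service 38; fixed 11; total 49.
{D1, D2}: service 33 + fixed 17 = 50
{D1, D5}: service 33 + fixed 19 = 52
{D1, D2, D3, D4, D5}: Joliet→D3 2, Galt→D5 3, Milton→D1 4, Kent→D1 4, Dover→D4 2, Upton→D2 3, Farrow→D1 2. Service 20; fixed 67; total 87.
No other subset beats 49.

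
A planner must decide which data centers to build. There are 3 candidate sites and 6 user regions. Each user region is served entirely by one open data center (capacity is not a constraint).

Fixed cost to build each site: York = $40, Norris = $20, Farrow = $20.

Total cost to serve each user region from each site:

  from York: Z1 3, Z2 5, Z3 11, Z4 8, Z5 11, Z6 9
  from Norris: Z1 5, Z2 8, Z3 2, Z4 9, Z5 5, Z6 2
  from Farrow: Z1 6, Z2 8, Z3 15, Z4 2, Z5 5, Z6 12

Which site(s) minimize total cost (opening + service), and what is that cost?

Open Norris only; minimum total cost 51.

For any fixed open set, each user region goes to its cheapest open site; total = fixed + service.
{Norris}: Z1→Norris 5, Z2→Norris 8, Z3→Norris 2, Z4→Norris 9, Z5→Norris 5, Z6→Norris 2. Service 31; fixed 20; total 51.
{Norris, Farrow}: service 24 + fixed 40 = 64
{Farrow}: Z1→Farrow 6, Z2→Farrow 8, Z3→Farrow 15, Z4→Farrow 2, Z5→Farrow 5, Z6→Farrow 12. Service 48; fixed 20; total 68.
{York, Norris, Farrow}: service 19 + fixed 80 = 99
(All 7 nonempty subsets were checked; Norris only is lowest.)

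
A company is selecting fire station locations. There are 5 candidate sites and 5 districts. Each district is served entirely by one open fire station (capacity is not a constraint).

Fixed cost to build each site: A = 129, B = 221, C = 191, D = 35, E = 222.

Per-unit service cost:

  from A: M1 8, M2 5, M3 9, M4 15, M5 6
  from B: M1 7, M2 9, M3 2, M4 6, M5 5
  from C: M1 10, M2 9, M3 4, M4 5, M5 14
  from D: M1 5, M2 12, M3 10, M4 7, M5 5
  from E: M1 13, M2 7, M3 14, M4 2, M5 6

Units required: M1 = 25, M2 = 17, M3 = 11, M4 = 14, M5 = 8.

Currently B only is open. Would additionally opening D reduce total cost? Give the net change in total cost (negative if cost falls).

Yes — net change −15 (cost falls by 15).

Current service cost with {B}: 474.
Adding D: each district re-picks its cheapest; new service cost 424, saving 50.
Extra fixed cost: 35. Net change = 35 − 50 = -15.
(Totals: 695 → 680.)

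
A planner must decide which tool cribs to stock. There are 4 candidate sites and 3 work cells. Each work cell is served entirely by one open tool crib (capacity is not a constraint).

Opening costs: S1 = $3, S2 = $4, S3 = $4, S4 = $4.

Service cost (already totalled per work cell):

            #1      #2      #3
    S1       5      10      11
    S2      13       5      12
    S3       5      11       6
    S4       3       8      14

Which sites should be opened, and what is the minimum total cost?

For any fixed open set, each work cell goes to its cheapest open site; total = fixed + service.
{S2, S3}: #1→S3 5, #2→S2 5, #3→S3 6. Service 16; fixed 8; total 24.
{S3, S4}: #1→S4 3, #2→S4 8, #3→S3 6. Service 17; fixed 8; total 25.
{S2, S3, S4}: service 14 + fixed 12 = 26
{S1, S2, S3, S4}: service 14 + fixed 15 = 29
(All 15 nonempty subsets were checked; S2 and S3 is lowest.)

Open S2 and S3; minimum total cost 24.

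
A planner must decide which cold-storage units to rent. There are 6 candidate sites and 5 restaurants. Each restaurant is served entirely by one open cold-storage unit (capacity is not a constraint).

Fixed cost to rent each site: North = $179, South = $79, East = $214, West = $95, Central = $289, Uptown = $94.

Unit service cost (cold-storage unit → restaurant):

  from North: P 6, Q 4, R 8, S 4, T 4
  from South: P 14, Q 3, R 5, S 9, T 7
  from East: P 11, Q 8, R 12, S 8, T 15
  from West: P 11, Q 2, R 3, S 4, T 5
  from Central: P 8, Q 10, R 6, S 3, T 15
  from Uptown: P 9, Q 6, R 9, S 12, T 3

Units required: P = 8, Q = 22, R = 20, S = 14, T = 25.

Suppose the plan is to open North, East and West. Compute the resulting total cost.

Total cost: 796

Each restaurant is assigned to its cheapest site among the open ones.
{North, East, West}: P→North 6·8=48, Q→West 2·22=44, R→West 3·20=60, S→North 4·14=56, T→North 4·25=100. Service 308; fixed 488; total 796.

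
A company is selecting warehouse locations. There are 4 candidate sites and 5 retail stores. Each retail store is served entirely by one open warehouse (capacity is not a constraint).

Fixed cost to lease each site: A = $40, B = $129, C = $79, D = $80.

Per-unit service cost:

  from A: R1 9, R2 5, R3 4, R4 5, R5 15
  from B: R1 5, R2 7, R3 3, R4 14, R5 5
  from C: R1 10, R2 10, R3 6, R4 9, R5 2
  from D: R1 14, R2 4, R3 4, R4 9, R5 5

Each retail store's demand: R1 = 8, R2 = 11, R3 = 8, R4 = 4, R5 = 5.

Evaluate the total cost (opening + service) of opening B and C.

Each retail store is assigned to its cheapest site among the open ones.
{B, C}: R1→B 5·8=40, R2→B 7·11=77, R3→B 3·8=24, R4→C 9·4=36, R5→C 2·5=10. Service 187; fixed 208; total 395.

Total cost: 395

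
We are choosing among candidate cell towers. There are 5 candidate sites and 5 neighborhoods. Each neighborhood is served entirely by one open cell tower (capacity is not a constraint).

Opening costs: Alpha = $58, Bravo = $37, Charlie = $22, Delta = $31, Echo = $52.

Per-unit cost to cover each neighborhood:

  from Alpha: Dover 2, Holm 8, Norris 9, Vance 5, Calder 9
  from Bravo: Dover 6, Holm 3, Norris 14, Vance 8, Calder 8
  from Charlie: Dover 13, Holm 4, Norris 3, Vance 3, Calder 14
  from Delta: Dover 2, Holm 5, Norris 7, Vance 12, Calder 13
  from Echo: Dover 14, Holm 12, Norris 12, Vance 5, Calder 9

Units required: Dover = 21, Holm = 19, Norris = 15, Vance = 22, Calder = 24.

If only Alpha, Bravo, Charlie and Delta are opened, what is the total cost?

Total cost: 550

Each neighborhood is assigned to its cheapest site among the open ones.
{Alpha, Bravo, Charlie, Delta}: Dover→Alpha 2·21=42, Holm→Bravo 3·19=57, Norris→Charlie 3·15=45, Vance→Charlie 3·22=66, Calder→Bravo 8·24=192. Service 402; fixed 148; total 550.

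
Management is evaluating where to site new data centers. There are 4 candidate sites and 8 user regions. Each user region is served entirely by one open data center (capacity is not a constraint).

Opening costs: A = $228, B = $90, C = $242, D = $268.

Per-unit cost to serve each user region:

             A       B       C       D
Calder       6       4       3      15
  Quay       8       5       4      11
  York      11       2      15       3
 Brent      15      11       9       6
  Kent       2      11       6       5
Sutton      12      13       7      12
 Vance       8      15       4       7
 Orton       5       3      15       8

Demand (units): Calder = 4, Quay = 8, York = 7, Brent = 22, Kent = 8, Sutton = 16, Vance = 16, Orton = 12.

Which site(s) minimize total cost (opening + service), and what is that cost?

For any fixed open set, each user region goes to its cheapest open site; total = fixed + service.
{B, C}: Calder→C 3·4=12, Quay→C 4·8=32, York→B 2·7=14, Brent→C 9·22=198, Kent→C 6·8=48, Sutton→C 7·16=112, Vance→C 4·16=64, Orton→B 3·12=36. Service 516; fixed 332; total 848.
{B, D}: service 582 + fixed 358 = 940
{B}: service 884 + fixed 90 = 974
{A, B, C, D}: service 418 + fixed 828 = 1246
(All 15 nonempty subsets were checked; B and C is lowest.)

Open B and C; minimum total cost 848.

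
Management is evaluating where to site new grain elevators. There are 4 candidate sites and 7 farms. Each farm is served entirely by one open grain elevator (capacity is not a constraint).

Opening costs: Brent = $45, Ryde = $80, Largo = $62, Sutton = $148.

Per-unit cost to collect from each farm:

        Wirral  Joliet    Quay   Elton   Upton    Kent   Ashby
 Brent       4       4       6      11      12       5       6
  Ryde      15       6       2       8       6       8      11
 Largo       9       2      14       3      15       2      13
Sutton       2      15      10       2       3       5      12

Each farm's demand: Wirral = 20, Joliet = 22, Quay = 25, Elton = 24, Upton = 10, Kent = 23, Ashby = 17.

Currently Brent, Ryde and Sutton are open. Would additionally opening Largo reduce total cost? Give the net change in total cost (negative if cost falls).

Yes — net change −51 (cost falls by 51).

Current service cost with {Brent, Ryde, Sutton}: 473.
Adding Largo: each farm re-picks its cheapest; new service cost 360, saving 113.
Extra fixed cost: 62. Net change = 62 − 113 = -51.
(Totals: 746 → 695.)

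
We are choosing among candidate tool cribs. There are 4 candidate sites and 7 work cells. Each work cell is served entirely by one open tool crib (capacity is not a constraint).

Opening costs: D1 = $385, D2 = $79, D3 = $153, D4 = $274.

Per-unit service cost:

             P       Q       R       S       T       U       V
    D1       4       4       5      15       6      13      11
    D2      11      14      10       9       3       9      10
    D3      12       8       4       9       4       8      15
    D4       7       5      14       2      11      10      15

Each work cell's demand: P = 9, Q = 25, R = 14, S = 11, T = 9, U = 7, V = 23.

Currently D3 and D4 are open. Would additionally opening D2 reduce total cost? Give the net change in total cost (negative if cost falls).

Current service cost with {D3, D4}: 703.
Adding D2: each work cell re-picks its cheapest; new service cost 579, saving 124.
Extra fixed cost: 79. Net change = 79 − 124 = -45.
(Totals: 1130 → 1085.)

Yes — net change −45 (cost falls by 45).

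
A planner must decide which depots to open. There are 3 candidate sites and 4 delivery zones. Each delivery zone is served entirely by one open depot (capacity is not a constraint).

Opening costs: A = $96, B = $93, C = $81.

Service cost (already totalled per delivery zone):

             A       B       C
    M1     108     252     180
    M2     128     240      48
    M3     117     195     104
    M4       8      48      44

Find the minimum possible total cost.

For any fixed open set, each delivery zone goes to its cheapest open site; total = fixed + service.
{A, C}: M1→A 108, M2→C 48, M3→C 104, M4→A 8. Service 268; fixed 177; total 445.
{A}: service 361 + fixed 96 = 457
{C}: M1→C 180, M2→C 48, M3→C 104, M4→C 44. Service 376; fixed 81; total 457.
{A, B, C}: M1→A 108, M2→C 48, M3→C 104, M4→A 8. Service 268; fixed 270; total 538.
No other subset beats 445.

Minimum total cost: 445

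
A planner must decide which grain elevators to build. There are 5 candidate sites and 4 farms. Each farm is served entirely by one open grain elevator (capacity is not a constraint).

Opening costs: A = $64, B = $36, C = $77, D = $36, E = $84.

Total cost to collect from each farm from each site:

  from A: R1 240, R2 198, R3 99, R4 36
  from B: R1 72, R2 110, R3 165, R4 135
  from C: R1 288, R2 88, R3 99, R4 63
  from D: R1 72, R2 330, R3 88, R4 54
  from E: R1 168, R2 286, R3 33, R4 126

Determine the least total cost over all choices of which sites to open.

For any fixed open set, each farm goes to its cheapest open site; total = fixed + service.
{B, D}: R1→B 72, R2→B 110, R3→D 88, R4→D 54. Service 324; fixed 72; total 396.
{C, D}: R1→D 72, R2→C 88, R3→D 88, R4→D 54. Service 302; fixed 113; total 415.
{A, B}: service 317 + fixed 100 = 417
{A, B, C, D, E}: service 229 + fixed 297 = 526
No other subset beats 396.

Minimum total cost: 396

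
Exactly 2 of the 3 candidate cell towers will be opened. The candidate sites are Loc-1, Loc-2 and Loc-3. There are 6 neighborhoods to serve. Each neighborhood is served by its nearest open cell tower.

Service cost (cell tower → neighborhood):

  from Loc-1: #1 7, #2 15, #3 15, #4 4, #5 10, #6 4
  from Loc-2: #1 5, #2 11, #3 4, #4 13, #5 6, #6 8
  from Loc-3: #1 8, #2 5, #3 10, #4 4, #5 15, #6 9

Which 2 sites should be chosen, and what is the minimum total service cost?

With exactly 2 open, each neighborhood uses its cheapest among the chosen.
{Loc-2, Loc-3}: #1→Loc-2 5, #2→Loc-3 5, #3→Loc-2 4, #4→Loc-3 4, #5→Loc-2 6, #6→Loc-2 8. Service cost 32.
{Loc-1, Loc-2}: service cost 34
{Loc-1, Loc-3}: service cost 40
Among all 3 size-2 choices, {Loc-2, Loc-3} is lowest.

Choose Loc-2 and Loc-3; total service cost 32.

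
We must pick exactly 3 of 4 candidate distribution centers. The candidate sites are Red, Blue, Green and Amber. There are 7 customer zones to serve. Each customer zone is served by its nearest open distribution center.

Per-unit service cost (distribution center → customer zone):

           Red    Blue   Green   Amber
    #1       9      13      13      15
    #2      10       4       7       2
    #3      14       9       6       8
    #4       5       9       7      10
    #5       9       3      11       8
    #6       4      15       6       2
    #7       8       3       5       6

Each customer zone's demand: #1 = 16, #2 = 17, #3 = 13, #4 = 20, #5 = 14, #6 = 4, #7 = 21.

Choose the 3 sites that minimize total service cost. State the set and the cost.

With exactly 3 open, each customer zone uses its cheapest among the chosen.
{Red, Blue, Amber}: #1→Red 9·16=144, #2→Amber 2·17=34, #3→Amber 8·13=104, #4→Red 5·20=100, #5→Blue 3·14=42, #6→Amber 2·4=8, #7→Blue 3·21=63. Service cost 495.
{Red, Blue, Green}: service cost 511
{Blue, Green, Amber}: service cost 573
Among all 4 size-3 choices, {Red, Blue, Amber} is lowest.

Choose Red, Blue and Amber; total service cost 495.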